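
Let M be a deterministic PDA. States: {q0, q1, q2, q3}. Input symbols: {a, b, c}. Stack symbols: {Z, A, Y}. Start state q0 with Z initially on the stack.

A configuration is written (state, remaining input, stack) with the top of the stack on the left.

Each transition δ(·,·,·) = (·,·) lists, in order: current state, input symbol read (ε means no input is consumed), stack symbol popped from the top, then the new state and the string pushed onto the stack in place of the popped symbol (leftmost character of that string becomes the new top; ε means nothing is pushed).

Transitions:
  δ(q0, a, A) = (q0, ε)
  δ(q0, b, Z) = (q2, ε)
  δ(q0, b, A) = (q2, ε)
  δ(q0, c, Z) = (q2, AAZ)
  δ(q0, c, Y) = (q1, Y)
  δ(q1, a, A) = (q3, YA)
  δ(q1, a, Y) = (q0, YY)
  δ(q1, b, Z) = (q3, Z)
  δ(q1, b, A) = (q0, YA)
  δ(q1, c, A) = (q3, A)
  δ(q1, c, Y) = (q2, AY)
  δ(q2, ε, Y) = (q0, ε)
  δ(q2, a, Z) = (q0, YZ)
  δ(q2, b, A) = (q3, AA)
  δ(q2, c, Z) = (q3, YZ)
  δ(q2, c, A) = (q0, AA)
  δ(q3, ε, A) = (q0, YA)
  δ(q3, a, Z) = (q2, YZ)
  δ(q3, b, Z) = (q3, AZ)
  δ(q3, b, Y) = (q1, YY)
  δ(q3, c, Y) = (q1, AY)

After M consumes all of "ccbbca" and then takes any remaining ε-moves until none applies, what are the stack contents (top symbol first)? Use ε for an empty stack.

(q0, ccbbca, Z)
  read c, top Z: go to q2, push AAZ → (q2, cbbca, AAZ)
  read c, top A: go to q0, push AA → (q0, bbca, AAAZ)
  read b, top A: go to q2, push ε → (q2, bca, AAZ)
  read b, top A: go to q3, push AA → (q3, ca, AAAZ)
  ε-move, top A: go to q0, push YA → (q0, ca, YAAAZ)
  read c, top Y: go to q1, push Y → (q1, a, YAAAZ)
  read a, top Y: go to q0, push YY → (q0, ε, YYAAAZ)
All input consumed in state q0 with stack YYAAAZ.

YYAAAZ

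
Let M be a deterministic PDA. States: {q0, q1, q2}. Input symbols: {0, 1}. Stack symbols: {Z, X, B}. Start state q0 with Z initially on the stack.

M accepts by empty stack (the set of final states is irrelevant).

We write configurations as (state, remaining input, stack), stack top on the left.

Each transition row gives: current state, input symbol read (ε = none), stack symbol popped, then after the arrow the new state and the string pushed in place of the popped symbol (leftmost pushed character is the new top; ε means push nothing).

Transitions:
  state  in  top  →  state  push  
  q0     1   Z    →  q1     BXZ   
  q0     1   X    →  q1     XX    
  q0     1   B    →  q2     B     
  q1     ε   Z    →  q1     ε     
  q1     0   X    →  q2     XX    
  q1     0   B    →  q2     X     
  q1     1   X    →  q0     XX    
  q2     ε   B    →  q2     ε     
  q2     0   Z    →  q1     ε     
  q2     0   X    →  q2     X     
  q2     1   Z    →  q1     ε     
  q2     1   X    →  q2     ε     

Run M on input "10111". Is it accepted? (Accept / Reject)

(q0, 10111, Z)
  read 1, top Z: go to q1, push BXZ → (q1, 0111, BXZ)
  read 0, top B: go to q2, push X → (q2, 111, XXZ)
  read 1, top X: go to q2, push ε → (q2, 11, XZ)
  read 1, top X: go to q2, push ε → (q2, 1, Z)
  read 1, top Z: go to q1, push ε → (q1, ε, ε)
All input consumed and the stack is empty.

Accept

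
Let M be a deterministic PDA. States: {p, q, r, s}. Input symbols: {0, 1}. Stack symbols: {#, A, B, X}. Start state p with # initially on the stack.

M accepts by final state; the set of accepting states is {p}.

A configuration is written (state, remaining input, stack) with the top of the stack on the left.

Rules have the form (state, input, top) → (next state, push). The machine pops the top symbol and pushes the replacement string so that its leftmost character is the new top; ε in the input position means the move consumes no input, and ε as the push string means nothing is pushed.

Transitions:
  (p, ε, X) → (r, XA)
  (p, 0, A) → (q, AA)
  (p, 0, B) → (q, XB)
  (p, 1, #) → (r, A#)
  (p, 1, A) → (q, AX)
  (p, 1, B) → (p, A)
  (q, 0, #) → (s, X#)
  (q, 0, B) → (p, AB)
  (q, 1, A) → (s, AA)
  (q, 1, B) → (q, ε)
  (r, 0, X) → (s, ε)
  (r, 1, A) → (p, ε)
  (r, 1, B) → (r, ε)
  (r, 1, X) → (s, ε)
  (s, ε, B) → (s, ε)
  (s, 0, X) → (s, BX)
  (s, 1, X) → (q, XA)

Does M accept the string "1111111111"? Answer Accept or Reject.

Accept

(p, 1111111111, #)
  read 1, top #: go to r, push A# → (r, 111111111, A#)
  read 1, top A: go to p, push ε → (p, 11111111, #)
  read 1, top #: go to r, push A# → (r, 1111111, A#)
  read 1, top A: go to p, push ε → (p, 111111, #)
  read 1, top #: go to r, push A# → (r, 11111, A#)
  read 1, top A: go to p, push ε → (p, 1111, #)
  read 1, top #: go to r, push A# → (r, 111, A#)
  read 1, top A: go to p, push ε → (p, 11, #)
  read 1, top #: go to r, push A# → (r, 1, A#)
  read 1, top A: go to p, push ε → (p, ε, #)
All input consumed; state p ∈ F.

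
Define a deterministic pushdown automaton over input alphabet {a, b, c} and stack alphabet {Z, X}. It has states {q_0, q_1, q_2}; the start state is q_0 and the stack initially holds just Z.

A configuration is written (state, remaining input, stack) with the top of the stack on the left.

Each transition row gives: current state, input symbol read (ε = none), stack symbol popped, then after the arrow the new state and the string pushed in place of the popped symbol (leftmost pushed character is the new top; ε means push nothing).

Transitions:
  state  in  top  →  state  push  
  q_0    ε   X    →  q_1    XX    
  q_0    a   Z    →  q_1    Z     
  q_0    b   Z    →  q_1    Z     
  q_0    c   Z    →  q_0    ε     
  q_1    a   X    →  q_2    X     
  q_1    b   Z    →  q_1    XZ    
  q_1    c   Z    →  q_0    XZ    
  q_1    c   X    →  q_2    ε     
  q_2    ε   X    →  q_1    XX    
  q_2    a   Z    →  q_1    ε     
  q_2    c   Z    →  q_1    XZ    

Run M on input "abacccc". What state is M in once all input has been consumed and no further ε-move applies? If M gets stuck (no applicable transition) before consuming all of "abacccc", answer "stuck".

q_1

(q_0, abacccc, Z)
  read a, top Z: go to q_1, push Z → (q_1, bacccc, Z)
  read b, top Z: go to q_1, push XZ → (q_1, acccc, XZ)
  read a, top X: go to q_2, push X → (q_2, cccc, XZ)
  ε-move, top X: go to q_1, push XX → (q_1, cccc, XXZ)
  read c, top X: go to q_2, push ε → (q_2, ccc, XZ)
  ε-move, top X: go to q_1, push XX → (q_1, ccc, XXZ)
  read c, top X: go to q_2, push ε → (q_2, cc, XZ)
  ε-move, top X: go to q_1, push XX → (q_1, cc, XXZ)
  read c, top X: go to q_2, push ε → (q_2, c, XZ)
  ε-move, top X: go to q_1, push XX → (q_1, c, XXZ)
  read c, top X: go to q_2, push ε → (q_2, ε, XZ)
  ε-move, top X: go to q_1, push XX → (q_1, ε, XXZ)
All input consumed; M is in state q_1.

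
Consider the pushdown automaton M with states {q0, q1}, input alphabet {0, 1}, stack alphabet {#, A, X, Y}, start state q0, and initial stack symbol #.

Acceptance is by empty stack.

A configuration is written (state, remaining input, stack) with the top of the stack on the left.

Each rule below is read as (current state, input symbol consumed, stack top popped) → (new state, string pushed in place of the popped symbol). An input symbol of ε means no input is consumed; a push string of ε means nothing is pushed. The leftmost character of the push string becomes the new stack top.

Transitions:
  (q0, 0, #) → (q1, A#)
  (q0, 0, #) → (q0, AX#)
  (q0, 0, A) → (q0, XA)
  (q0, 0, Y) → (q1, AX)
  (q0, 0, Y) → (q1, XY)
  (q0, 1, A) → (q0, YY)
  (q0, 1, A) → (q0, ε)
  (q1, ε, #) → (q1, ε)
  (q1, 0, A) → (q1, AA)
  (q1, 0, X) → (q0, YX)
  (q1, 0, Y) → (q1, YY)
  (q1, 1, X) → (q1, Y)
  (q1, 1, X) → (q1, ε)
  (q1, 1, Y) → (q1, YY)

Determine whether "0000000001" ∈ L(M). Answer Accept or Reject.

Reject

No computation consumes all input and empties the stack.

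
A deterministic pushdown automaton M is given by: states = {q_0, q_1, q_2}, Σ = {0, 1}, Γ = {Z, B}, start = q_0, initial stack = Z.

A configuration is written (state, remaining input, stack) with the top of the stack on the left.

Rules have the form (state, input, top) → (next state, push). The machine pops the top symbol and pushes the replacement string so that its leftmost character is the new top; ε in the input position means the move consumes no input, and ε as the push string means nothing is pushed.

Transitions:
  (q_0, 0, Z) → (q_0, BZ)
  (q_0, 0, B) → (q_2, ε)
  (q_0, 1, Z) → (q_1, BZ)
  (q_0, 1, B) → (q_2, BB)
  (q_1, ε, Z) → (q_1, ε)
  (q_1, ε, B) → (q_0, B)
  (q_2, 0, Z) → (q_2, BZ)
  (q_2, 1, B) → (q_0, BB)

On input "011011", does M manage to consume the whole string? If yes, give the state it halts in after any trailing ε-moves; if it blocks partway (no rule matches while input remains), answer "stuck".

q_2

(q_0, 011011, Z) ⊢ (q_0, 11011, BZ) ⊢ (q_2, 1011, BBZ) ⊢ (q_0, 011, BBBZ) ⊢ (q_2, 11, BBZ) ⊢ (q_0, 1, BBBZ) ⊢ (q_2, ε, BBBBZ)
All input consumed; M is in state q_2.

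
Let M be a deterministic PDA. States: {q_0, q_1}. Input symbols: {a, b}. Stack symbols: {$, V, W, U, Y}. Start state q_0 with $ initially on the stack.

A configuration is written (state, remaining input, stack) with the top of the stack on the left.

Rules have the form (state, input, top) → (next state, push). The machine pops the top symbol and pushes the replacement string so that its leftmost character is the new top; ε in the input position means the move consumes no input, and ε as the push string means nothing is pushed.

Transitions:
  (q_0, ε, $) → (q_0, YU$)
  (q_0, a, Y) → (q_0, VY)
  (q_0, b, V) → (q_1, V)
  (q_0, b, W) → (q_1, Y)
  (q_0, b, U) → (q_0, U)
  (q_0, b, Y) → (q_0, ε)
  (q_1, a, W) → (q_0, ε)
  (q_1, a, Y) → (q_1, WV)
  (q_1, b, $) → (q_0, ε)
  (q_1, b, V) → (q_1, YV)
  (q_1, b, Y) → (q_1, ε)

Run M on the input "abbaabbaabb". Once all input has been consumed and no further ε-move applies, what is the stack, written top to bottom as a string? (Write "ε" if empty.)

(q_0, abbaabbaabb, $) ⊢ (q_0, abbaabbaabb, YU$) ⊢ (q_0, bbaabbaabb, VYU$) ⊢ (q_1, baabbaabb, VYU$) ⊢ (q_1, aabbaabb, YVYU$) ⊢ (q_1, abbaabb, WVVYU$) ⊢ (q_0, bbaabb, VVYU$) ⊢ (q_1, baabb, VVYU$) ⊢ (q_1, aabb, YVVYU$) ⊢ (q_1, abb, WVVVYU$) ⊢ (q_0, bb, VVVYU$) ⊢ (q_1, b, VVVYU$) ⊢ (q_1, ε, YVVVYU$)
All input consumed in state q_1 with stack YVVVYU$.

YVVVYU$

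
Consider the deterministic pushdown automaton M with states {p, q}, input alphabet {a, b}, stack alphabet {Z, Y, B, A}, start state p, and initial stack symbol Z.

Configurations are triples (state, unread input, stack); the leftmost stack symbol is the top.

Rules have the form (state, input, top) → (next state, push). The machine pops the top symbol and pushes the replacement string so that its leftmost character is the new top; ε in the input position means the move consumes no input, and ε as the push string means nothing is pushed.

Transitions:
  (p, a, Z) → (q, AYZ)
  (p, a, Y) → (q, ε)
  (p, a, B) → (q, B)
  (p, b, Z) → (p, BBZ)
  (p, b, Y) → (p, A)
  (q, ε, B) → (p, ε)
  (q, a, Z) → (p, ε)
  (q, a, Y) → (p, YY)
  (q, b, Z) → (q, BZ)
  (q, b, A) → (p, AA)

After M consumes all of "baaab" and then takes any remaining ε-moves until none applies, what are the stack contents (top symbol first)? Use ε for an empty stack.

(p, baaab, Z)
  read b, top Z: go to p, push BBZ → (p, aaab, BBZ)
  read a, top B: go to q, push B → (q, aab, BBZ)
  ε-move, top B: go to p, push ε → (p, aab, BZ)
  read a, top B: go to q, push B → (q, ab, BZ)
  ε-move, top B: go to p, push ε → (p, ab, Z)
  read a, top Z: go to q, push AYZ → (q, b, AYZ)
  read b, top A: go to p, push AA → (p, ε, AAYZ)
All input consumed in state p with stack AAYZ.

AAYZ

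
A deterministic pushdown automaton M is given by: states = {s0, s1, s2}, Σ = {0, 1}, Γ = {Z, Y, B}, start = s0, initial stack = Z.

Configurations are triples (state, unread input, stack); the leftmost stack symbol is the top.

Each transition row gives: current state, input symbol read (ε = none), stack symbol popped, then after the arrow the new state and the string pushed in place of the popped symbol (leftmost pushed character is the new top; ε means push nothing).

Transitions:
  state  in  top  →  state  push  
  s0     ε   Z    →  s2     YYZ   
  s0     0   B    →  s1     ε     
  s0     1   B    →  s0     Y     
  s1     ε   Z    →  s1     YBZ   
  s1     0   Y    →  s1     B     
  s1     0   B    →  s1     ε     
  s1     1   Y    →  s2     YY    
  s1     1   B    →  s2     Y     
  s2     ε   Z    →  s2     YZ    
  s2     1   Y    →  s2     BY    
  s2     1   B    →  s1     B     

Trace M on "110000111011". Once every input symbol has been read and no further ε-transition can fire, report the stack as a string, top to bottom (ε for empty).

BYYZ

(s0, 110000111011, Z) ⊢ (s2, 110000111011, YYZ) ⊢ (s2, 10000111011, BYYZ) ⊢ (s1, 0000111011, BYYZ) ⊢ (s1, 000111011, YYZ) ⊢ (s1, 00111011, BYZ) ⊢ (s1, 0111011, YZ) ⊢ (s1, 111011, BZ) ⊢ (s2, 11011, YZ) ⊢ (s2, 1011, BYZ) ⊢ (s1, 011, BYZ) ⊢ (s1, 11, YZ) ⊢ (s2, 1, YYZ) ⊢ (s2, ε, BYYZ)
All input consumed in state s2 with stack BYYZ.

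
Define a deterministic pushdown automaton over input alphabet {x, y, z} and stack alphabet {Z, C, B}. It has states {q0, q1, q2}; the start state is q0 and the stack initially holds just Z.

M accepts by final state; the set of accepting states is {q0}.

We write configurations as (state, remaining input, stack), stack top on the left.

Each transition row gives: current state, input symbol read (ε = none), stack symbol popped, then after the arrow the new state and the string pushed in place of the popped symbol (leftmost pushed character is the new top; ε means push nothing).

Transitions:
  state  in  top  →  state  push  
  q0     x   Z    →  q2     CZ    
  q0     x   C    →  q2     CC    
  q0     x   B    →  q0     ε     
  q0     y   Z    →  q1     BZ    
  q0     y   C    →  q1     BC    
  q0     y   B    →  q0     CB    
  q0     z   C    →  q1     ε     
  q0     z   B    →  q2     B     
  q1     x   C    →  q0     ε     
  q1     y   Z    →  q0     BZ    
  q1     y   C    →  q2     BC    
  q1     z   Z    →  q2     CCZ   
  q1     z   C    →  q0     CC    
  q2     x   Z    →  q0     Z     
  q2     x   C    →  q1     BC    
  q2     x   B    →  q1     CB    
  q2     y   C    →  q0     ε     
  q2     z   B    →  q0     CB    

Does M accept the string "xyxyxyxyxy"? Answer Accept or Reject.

(q0, xyxyxyxyxy, Z)
  read x, top Z: go to q2, push CZ → (q2, yxyxyxyxy, CZ)
  read y, top C: go to q0, push ε → (q0, xyxyxyxy, Z)
  read x, top Z: go to q2, push CZ → (q2, yxyxyxy, CZ)
  read y, top C: go to q0, push ε → (q0, xyxyxy, Z)
  read x, top Z: go to q2, push CZ → (q2, yxyxy, CZ)
  read y, top C: go to q0, push ε → (q0, xyxy, Z)
  read x, top Z: go to q2, push CZ → (q2, yxy, CZ)
  read y, top C: go to q0, push ε → (q0, xy, Z)
  read x, top Z: go to q2, push CZ → (q2, y, CZ)
  read y, top C: go to q0, push ε → (q0, ε, Z)
All input consumed; state q0 ∈ F.

Accept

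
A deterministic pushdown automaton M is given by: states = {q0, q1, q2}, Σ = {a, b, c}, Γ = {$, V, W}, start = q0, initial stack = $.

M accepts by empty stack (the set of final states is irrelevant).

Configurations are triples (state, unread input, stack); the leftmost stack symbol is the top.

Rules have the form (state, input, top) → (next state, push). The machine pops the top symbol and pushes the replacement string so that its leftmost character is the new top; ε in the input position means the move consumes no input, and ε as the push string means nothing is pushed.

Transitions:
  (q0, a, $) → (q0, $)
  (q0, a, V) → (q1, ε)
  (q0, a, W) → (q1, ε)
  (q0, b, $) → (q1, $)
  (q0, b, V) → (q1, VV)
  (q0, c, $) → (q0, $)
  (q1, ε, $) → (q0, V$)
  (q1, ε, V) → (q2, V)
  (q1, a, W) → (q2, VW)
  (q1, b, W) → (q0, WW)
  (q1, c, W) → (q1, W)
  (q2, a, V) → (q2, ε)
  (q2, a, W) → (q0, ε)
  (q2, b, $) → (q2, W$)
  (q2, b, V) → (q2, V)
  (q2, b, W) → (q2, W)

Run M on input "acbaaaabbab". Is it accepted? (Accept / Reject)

Reject

(q0, acbaaaabbab, $)
  read a, top $: go to q0, push $ → (q0, cbaaaabbab, $)
  read c, top $: go to q0, push $ → (q0, baaaabbab, $)
  read b, top $: go to q1, push $ → (q1, aaaabbab, $)
  ε-move, top $: go to q0, push V$ → (q0, aaaabbab, V$)
  read a, top V: go to q1, push ε → (q1, aaabbab, $)
  ε-move, top $: go to q0, push V$ → (q0, aaabbab, V$)
  read a, top V: go to q1, push ε → (q1, aabbab, $)
  ε-move, top $: go to q0, push V$ → (q0, aabbab, V$)
  read a, top V: go to q1, push ε → (q1, abbab, $)
  ε-move, top $: go to q0, push V$ → (q0, abbab, V$)
  read a, top V: go to q1, push ε → (q1, bbab, $)
  ε-move, top $: go to q0, push V$ → (q0, bbab, V$)
  read b, top V: go to q1, push VV → (q1, bab, VV$)
  ε-move, top V: go to q2, push V → (q2, bab, VV$)
  read b, top V: go to q2, push V → (q2, ab, VV$)
  read a, top V: go to q2, push ε → (q2, b, V$)
  read b, top V: go to q2, push V → (q2, ε, V$)
All input consumed; stack is V$, not empty, and no further ε-move applies.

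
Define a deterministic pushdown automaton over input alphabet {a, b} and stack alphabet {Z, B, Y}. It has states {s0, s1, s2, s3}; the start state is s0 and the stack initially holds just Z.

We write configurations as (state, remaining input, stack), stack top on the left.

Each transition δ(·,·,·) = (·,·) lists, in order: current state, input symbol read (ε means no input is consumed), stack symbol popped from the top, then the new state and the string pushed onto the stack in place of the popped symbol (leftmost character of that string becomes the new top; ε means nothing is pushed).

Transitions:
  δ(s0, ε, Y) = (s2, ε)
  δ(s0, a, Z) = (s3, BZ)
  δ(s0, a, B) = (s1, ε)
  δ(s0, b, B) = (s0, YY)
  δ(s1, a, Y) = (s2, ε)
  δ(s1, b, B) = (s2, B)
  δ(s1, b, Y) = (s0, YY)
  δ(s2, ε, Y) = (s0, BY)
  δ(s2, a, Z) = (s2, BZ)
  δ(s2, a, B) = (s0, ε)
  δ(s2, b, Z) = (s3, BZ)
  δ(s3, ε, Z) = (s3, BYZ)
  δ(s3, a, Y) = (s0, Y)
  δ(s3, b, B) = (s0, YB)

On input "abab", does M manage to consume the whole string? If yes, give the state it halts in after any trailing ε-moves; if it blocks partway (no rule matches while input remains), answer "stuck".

stuck

(s0, abab, Z)
  read a, top Z: go to s3, push BZ → (s3, bab, BZ)
  read b, top B: go to s0, push YB → (s0, ab, YBZ)
  ε-move, top Y: go to s2, push ε → (s2, ab, BZ)
  read a, top B: go to s0, push ε → (s0, b, Z)
No transition for (s0, b, top Z); M blocks with input b remaining.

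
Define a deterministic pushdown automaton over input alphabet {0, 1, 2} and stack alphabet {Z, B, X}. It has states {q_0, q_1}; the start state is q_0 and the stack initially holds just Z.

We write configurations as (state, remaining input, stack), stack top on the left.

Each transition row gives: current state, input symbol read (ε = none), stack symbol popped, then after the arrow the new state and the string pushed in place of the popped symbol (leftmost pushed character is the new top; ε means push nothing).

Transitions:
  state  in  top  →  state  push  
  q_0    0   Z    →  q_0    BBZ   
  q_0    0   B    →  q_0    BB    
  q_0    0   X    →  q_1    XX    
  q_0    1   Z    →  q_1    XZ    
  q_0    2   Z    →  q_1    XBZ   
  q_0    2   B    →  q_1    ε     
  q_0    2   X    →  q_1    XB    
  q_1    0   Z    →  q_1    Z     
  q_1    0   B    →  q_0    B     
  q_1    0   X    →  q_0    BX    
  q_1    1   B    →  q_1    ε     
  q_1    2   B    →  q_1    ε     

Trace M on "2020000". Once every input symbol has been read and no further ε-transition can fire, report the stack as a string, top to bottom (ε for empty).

(q_0, 2020000, Z)
  read 2, top Z: go to q_1, push XBZ → (q_1, 020000, XBZ)
  read 0, top X: go to q_0, push BX → (q_0, 20000, BXBZ)
  read 2, top B: go to q_1, push ε → (q_1, 0000, XBZ)
  read 0, top X: go to q_0, push BX → (q_0, 000, BXBZ)
  read 0, top B: go to q_0, push BB → (q_0, 00, BBXBZ)
  read 0, top B: go to q_0, push BB → (q_0, 0, BBBXBZ)
  read 0, top B: go to q_0, push BB → (q_0, ε, BBBBXBZ)
All input consumed in state q_0 with stack BBBBXBZ.

BBBBXBZ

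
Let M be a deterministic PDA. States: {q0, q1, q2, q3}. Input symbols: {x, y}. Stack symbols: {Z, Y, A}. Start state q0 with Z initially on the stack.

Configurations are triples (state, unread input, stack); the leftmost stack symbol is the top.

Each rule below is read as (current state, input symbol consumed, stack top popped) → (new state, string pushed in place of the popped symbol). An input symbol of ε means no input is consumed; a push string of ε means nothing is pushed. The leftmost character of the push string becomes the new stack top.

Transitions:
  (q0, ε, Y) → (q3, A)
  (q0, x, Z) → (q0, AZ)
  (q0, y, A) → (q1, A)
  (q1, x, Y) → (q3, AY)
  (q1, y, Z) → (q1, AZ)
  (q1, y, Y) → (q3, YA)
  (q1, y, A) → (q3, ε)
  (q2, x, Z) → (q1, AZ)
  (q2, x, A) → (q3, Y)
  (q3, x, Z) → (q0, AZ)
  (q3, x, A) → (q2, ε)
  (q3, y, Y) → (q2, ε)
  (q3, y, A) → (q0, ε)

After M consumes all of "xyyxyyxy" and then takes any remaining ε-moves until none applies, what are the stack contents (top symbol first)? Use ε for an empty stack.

(q0, xyyxyyxy, Z) ⊢ (q0, yyxyyxy, AZ) ⊢ (q1, yxyyxy, AZ) ⊢ (q3, xyyxy, Z) ⊢ (q0, yyxy, AZ) ⊢ (q1, yxy, AZ) ⊢ (q3, xy, Z) ⊢ (q0, y, AZ) ⊢ (q1, ε, AZ)
All input consumed in state q1 with stack AZ.

AZ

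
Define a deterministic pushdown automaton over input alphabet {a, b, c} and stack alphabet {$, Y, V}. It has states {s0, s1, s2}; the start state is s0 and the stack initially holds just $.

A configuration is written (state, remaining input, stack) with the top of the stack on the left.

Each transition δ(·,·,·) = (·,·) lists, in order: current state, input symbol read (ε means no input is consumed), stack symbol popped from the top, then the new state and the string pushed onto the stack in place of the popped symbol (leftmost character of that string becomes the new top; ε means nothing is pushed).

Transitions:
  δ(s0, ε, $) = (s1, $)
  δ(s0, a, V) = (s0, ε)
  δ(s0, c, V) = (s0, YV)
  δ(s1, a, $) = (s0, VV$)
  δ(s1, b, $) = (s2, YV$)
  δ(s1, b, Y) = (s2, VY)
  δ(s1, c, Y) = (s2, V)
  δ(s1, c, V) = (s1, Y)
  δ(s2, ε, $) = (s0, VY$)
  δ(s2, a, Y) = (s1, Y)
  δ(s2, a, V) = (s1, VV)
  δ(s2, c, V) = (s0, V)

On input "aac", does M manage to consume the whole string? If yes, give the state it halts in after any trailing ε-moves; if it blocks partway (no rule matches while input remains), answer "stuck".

s0

(s0, aac, $)
  ε-move, top $: go to s1, push $ → (s1, aac, $)
  read a, top $: go to s0, push VV$ → (s0, ac, VV$)
  read a, top V: go to s0, push ε → (s0, c, V$)
  read c, top V: go to s0, push YV → (s0, ε, YV$)
All input consumed; M is in state s0.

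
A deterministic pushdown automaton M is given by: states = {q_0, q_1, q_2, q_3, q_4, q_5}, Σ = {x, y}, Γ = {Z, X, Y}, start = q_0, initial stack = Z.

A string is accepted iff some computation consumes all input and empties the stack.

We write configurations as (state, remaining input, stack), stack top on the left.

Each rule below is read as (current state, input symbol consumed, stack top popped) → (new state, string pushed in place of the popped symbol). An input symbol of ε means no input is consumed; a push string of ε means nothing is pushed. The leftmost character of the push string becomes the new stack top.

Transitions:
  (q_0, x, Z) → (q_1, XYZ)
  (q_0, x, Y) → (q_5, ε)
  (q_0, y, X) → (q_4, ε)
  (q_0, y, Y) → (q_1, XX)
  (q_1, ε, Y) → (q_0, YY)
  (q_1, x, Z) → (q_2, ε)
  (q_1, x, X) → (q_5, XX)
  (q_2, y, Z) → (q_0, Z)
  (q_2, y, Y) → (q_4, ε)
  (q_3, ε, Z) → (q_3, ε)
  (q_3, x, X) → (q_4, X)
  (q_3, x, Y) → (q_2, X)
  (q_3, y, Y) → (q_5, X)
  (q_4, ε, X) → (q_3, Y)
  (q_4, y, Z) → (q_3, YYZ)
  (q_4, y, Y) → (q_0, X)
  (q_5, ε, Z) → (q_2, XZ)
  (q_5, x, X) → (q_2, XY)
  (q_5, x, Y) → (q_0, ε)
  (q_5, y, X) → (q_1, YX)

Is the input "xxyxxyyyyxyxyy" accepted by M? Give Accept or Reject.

(q_0, xxyxxyyyyxyxyy, Z) ⊢ (q_1, xyxxyyyyxyxyy, XYZ) ⊢ (q_5, yxxyyyyxyxyy, XXYZ) ⊢ (q_1, xxyyyyxyxyy, YXXYZ) ⊢ (q_0, xxyyyyxyxyy, YYXXYZ) ⊢ (q_5, xyyyyxyxyy, YXXYZ) ⊢ (q_0, yyyyxyxyy, XXYZ) ⊢ (q_4, yyyxyxyy, XYZ) ⊢ (q_3, yyyxyxyy, YYZ) ⊢ (q_5, yyxyxyy, XYZ) ⊢ (q_1, yxyxyy, YXYZ) ⊢ (q_0, yxyxyy, YYXYZ) ⊢ (q_1, xyxyy, XXYXYZ) ⊢ (q_5, yxyy, XXXYXYZ) ⊢ (q_1, xyy, YXXXYXYZ) ⊢ (q_0, xyy, YYXXXYXYZ) ⊢ (q_5, yy, YXXXYXYZ)
No transition applies at (q_5, yy, YXXXYXYZ); input not fully consumed.

Reject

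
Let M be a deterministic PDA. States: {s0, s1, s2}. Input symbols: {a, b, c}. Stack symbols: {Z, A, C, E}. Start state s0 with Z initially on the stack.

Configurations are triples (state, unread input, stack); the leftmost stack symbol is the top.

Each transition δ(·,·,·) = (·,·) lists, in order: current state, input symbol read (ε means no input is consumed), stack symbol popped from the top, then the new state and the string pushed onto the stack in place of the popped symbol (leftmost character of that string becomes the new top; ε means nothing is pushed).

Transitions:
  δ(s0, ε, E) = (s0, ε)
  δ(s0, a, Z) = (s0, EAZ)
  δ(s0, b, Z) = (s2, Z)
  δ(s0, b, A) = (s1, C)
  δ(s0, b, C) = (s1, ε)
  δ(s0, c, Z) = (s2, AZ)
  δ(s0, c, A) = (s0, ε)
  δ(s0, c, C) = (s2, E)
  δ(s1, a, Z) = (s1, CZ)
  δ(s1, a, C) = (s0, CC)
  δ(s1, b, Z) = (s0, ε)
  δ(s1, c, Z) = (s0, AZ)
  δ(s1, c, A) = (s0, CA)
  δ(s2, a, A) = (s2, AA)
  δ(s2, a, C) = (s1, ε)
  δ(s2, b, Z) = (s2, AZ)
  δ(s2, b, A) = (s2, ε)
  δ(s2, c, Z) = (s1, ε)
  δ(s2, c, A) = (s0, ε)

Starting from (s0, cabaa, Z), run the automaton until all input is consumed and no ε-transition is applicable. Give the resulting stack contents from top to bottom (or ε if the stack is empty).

AAAZ

(s0, cabaa, Z)
  read c, top Z: go to s2, push AZ → (s2, abaa, AZ)
  read a, top A: go to s2, push AA → (s2, baa, AAZ)
  read b, top A: go to s2, push ε → (s2, aa, AZ)
  read a, top A: go to s2, push AA → (s2, a, AAZ)
  read a, top A: go to s2, push AA → (s2, ε, AAAZ)
All input consumed in state s2 with stack AAAZ.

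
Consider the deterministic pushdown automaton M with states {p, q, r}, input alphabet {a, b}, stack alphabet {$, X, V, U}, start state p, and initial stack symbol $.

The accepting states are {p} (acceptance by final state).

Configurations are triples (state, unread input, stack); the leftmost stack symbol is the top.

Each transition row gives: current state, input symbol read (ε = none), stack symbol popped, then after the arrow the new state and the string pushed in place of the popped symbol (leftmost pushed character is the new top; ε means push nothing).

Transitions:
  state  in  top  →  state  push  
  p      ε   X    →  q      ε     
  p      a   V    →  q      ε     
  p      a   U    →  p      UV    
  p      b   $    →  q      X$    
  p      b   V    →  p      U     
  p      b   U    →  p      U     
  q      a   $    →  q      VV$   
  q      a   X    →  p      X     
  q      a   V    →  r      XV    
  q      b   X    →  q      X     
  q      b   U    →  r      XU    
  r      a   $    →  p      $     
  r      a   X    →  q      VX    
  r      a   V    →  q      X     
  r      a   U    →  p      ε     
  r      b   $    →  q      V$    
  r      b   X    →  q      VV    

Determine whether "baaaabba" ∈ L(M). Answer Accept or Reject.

(p, baaaabba, $) ⊢ (q, aaaabba, X$) ⊢ (p, aaabba, X$) ⊢ (q, aaabba, $) ⊢ (q, aabba, VV$) ⊢ (r, abba, XVV$) ⊢ (q, bba, VXVV$)
No transition applies at (q, bba, VXVV$); input not fully consumed.

Reject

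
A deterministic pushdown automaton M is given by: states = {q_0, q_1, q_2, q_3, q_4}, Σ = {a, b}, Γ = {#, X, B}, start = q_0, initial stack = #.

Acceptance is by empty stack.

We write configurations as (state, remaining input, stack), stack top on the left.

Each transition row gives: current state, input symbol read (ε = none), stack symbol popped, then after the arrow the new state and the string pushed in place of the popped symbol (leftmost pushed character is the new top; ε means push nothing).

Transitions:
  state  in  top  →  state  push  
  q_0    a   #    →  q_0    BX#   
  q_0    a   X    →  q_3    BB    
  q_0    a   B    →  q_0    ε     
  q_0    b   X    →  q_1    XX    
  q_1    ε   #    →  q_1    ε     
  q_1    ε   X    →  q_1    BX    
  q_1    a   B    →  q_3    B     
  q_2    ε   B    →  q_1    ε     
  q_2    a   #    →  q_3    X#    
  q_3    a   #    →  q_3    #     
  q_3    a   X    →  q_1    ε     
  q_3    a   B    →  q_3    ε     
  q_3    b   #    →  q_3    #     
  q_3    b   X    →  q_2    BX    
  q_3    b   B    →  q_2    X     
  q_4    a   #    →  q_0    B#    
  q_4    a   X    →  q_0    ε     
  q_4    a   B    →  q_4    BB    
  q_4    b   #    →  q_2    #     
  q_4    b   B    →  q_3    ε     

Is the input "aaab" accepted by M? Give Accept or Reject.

Reject

(q_0, aaab, #) ⊢ (q_0, aab, BX#) ⊢ (q_0, ab, X#) ⊢ (q_3, b, BB#) ⊢ (q_2, ε, XB#)
All input consumed; stack is XB#, not empty, and no further ε-move applies.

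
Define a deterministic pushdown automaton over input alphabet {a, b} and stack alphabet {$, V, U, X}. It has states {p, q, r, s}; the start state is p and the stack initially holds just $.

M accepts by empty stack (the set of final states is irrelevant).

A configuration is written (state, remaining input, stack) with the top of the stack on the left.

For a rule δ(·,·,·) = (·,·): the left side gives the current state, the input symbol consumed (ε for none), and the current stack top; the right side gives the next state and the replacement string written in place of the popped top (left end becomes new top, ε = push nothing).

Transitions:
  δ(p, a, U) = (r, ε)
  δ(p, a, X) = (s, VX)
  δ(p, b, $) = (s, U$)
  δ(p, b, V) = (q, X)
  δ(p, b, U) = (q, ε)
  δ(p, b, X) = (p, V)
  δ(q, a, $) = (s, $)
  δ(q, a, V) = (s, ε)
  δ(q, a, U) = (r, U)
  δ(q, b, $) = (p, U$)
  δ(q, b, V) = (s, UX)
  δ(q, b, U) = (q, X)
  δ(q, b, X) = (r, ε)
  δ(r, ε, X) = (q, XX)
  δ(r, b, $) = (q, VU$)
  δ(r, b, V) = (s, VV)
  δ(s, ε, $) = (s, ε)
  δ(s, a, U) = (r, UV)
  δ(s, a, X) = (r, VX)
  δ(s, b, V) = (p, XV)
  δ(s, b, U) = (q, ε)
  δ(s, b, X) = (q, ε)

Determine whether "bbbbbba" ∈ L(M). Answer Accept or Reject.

(p, bbbbbba, $)
  read b, top $: go to s, push U$ → (s, bbbbba, U$)
  read b, top U: go to q, push ε → (q, bbbba, $)
  read b, top $: go to p, push U$ → (p, bbba, U$)
  read b, top U: go to q, push ε → (q, bba, $)
  read b, top $: go to p, push U$ → (p, ba, U$)
  read b, top U: go to q, push ε → (q, a, $)
  read a, top $: go to s, push $ → (s, ε, $)
  ε-move, top $: go to s, push ε → (s, ε, ε)
All input consumed and the stack is empty.

Accept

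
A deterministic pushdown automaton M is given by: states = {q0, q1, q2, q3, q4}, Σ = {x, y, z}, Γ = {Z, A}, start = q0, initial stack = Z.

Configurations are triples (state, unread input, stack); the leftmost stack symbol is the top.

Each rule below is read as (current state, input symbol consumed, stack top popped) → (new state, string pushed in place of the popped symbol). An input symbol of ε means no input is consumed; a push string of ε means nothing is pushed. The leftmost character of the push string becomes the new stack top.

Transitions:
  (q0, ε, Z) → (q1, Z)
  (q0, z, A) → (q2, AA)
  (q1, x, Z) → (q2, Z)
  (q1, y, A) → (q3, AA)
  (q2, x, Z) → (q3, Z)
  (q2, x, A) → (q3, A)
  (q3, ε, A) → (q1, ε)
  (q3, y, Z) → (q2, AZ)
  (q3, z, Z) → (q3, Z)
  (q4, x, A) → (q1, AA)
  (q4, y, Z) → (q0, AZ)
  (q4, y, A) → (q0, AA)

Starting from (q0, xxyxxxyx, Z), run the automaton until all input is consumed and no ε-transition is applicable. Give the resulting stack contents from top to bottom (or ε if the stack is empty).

Z

(q0, xxyxxxyx, Z)
  ε-move, top Z: go to q1, push Z → (q1, xxyxxxyx, Z)
  read x, top Z: go to q2, push Z → (q2, xyxxxyx, Z)
  read x, top Z: go to q3, push Z → (q3, yxxxyx, Z)
  read y, top Z: go to q2, push AZ → (q2, xxxyx, AZ)
  read x, top A: go to q3, push A → (q3, xxyx, AZ)
  ε-move, top A: go to q1, push ε → (q1, xxyx, Z)
  read x, top Z: go to q2, push Z → (q2, xyx, Z)
  read x, top Z: go to q3, push Z → (q3, yx, Z)
  read y, top Z: go to q2, push AZ → (q2, x, AZ)
  read x, top A: go to q3, push A → (q3, ε, AZ)
  ε-move, top A: go to q1, push ε → (q1, ε, Z)
All input consumed in state q1 with stack Z.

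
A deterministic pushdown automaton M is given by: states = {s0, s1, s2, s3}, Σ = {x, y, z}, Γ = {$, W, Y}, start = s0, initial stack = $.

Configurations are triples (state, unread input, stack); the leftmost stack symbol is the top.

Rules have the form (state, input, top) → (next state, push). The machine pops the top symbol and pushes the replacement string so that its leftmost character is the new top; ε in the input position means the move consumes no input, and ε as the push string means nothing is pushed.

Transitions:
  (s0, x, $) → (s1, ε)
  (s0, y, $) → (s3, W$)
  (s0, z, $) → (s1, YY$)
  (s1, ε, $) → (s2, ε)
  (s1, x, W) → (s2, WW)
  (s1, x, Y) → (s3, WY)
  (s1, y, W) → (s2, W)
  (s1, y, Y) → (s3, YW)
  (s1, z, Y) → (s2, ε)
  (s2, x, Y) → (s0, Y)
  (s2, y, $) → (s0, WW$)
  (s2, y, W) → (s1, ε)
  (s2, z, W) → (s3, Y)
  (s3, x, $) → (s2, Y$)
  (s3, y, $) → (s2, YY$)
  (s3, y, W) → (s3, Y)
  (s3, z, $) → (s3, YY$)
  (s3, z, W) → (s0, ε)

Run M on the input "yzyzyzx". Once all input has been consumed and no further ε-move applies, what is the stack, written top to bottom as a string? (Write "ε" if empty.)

ε

(s0, yzyzyzx, $)
  read y, top $: go to s3, push W$ → (s3, zyzyzx, W$)
  read z, top W: go to s0, push ε → (s0, yzyzx, $)
  read y, top $: go to s3, push W$ → (s3, zyzx, W$)
  read z, top W: go to s0, push ε → (s0, yzx, $)
  read y, top $: go to s3, push W$ → (s3, zx, W$)
  read z, top W: go to s0, push ε → (s0, x, $)
  read x, top $: go to s1, push ε → (s1, ε, ε)
All input consumed in state s1 with stack ε.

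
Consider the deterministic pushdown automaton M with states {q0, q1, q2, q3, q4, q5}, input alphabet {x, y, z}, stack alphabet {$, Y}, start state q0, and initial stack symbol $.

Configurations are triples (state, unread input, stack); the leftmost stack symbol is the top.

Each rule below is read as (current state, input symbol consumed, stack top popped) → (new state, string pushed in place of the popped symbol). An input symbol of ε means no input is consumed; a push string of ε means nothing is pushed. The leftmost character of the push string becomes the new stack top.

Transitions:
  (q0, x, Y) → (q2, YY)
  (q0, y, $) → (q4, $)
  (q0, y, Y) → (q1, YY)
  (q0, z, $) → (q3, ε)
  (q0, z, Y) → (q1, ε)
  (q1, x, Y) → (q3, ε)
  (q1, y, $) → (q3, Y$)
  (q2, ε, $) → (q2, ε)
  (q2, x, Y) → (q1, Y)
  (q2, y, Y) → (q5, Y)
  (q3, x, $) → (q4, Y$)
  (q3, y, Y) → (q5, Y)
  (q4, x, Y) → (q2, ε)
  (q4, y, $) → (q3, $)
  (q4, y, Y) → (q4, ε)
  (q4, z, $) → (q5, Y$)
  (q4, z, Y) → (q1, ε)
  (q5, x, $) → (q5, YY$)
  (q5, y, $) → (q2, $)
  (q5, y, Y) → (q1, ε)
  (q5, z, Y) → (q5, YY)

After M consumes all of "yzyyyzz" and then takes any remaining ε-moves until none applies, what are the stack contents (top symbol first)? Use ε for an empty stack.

YYY$

(q0, yzyyyzz, $) ⊢ (q4, zyyyzz, $) ⊢ (q5, yyyzz, Y$) ⊢ (q1, yyzz, $) ⊢ (q3, yzz, Y$) ⊢ (q5, zz, Y$) ⊢ (q5, z, YY$) ⊢ (q5, ε, YYY$)
All input consumed in state q5 with stack YYY$.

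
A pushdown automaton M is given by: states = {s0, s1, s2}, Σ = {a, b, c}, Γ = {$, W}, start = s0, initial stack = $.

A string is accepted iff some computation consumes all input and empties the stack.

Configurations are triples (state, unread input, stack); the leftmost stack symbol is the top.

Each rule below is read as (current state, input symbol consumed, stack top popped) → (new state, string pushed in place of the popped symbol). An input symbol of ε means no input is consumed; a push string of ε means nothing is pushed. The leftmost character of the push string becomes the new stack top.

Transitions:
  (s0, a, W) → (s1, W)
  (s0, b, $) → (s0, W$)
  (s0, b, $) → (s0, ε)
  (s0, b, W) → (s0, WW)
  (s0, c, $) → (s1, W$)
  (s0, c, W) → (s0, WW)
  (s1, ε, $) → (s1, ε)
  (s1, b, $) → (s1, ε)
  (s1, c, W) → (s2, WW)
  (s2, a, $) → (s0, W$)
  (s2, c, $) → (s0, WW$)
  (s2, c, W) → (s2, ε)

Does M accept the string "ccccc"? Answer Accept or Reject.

No computation consumes all input and empties the stack.

Reject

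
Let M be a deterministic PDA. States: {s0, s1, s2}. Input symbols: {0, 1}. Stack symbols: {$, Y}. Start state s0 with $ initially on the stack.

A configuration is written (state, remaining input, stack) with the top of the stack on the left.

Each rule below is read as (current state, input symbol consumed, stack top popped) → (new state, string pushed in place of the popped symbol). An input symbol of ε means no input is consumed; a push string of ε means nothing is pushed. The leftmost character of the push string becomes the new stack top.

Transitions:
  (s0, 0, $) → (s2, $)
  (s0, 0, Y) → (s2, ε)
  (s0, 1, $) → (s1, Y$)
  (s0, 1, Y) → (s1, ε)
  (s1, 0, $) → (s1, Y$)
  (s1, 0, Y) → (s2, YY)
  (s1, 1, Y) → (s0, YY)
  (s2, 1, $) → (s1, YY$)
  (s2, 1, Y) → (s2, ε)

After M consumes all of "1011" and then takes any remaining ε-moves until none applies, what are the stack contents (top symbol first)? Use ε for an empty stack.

$

(s0, 1011, $)
  read 1, top $: go to s1, push Y$ → (s1, 011, Y$)
  read 0, top Y: go to s2, push YY → (s2, 11, YY$)
  read 1, top Y: go to s2, push ε → (s2, 1, Y$)
  read 1, top Y: go to s2, push ε → (s2, ε, $)
All input consumed in state s2 with stack $.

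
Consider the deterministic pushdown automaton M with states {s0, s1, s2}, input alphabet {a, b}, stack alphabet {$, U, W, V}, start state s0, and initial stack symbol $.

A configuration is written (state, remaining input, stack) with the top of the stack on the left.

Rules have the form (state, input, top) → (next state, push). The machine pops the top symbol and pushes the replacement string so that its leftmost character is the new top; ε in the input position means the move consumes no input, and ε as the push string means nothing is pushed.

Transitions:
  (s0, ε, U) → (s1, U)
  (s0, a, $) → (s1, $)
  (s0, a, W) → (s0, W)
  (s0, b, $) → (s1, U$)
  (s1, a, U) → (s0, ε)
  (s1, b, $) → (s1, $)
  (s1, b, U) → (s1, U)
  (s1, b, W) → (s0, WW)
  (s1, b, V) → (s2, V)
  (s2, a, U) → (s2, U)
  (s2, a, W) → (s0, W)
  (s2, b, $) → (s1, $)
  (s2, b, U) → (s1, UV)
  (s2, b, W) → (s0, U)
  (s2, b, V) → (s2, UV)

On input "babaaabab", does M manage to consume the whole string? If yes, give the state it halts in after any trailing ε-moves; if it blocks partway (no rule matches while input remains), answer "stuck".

stuck

(s0, babaaabab, $) ⊢ (s1, abaaabab, U$) ⊢ (s0, baaabab, $) ⊢ (s1, aaabab, U$) ⊢ (s0, aabab, $) ⊢ (s1, abab, $)
No transition for (s1, a, top $); M blocks with input abab remaining.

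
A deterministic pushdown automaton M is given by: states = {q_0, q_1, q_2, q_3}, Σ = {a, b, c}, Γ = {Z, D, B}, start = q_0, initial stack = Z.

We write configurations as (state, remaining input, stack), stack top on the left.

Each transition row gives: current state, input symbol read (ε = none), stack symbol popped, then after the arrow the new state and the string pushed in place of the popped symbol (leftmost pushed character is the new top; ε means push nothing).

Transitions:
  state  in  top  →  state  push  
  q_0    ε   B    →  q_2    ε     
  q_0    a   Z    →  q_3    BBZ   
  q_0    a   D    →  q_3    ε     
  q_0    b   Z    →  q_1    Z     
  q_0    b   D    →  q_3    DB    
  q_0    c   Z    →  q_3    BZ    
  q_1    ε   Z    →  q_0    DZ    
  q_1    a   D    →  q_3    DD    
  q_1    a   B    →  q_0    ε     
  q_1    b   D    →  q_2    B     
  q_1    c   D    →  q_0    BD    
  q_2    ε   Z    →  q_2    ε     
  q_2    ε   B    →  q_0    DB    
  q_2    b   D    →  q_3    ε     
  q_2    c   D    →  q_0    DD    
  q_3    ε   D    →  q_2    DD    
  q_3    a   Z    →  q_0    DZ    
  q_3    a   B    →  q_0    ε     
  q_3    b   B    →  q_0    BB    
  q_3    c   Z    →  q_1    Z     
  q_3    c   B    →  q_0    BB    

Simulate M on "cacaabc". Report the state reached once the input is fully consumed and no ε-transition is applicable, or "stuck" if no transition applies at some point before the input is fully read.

(q_0, cacaabc, Z)
  read c, top Z: go to q_3, push BZ → (q_3, acaabc, BZ)
  read a, top B: go to q_0, push ε → (q_0, caabc, Z)
  read c, top Z: go to q_3, push BZ → (q_3, aabc, BZ)
  read a, top B: go to q_0, push ε → (q_0, abc, Z)
  read a, top Z: go to q_3, push BBZ → (q_3, bc, BBZ)
  read b, top B: go to q_0, push BB → (q_0, c, BBBZ)
  ε-move, top B: go to q_2, push ε → (q_2, c, BBZ)
  ε-move, top B: go to q_0, push DB → (q_0, c, DBBZ)
No transition for (q_0, c, top D); M blocks with input c remaining.

stuck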